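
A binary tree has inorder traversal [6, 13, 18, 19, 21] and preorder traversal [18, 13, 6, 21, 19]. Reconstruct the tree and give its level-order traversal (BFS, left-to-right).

Inorder:  [6, 13, 18, 19, 21]
Preorder: [18, 13, 6, 21, 19]
Algorithm: preorder visits root first, so consume preorder in order;
for each root, split the current inorder slice at that value into
left-subtree inorder and right-subtree inorder, then recurse.
Recursive splits:
  root=18; inorder splits into left=[6, 13], right=[19, 21]
  root=13; inorder splits into left=[6], right=[]
  root=6; inorder splits into left=[], right=[]
  root=21; inorder splits into left=[19], right=[]
  root=19; inorder splits into left=[], right=[]
Reconstructed level-order: [18, 13, 21, 6, 19]


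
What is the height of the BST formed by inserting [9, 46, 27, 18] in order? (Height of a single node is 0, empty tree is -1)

Insertion order: [9, 46, 27, 18]
Tree (level-order array): [9, None, 46, 27, None, 18]
Compute height bottom-up (empty subtree = -1):
  height(18) = 1 + max(-1, -1) = 0
  height(27) = 1 + max(0, -1) = 1
  height(46) = 1 + max(1, -1) = 2
  height(9) = 1 + max(-1, 2) = 3
Height = 3


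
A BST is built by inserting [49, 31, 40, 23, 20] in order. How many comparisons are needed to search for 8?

Search path for 8: 49 -> 31 -> 23 -> 20
Found: False
Comparisons: 4


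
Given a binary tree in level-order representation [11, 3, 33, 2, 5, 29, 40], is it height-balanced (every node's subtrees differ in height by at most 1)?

Tree (level-order array): [11, 3, 33, 2, 5, 29, 40]
Definition: a tree is height-balanced if, at every node, |h(left) - h(right)| <= 1 (empty subtree has height -1).
Bottom-up per-node check:
  node 2: h_left=-1, h_right=-1, diff=0 [OK], height=0
  node 5: h_left=-1, h_right=-1, diff=0 [OK], height=0
  node 3: h_left=0, h_right=0, diff=0 [OK], height=1
  node 29: h_left=-1, h_right=-1, diff=0 [OK], height=0
  node 40: h_left=-1, h_right=-1, diff=0 [OK], height=0
  node 33: h_left=0, h_right=0, diff=0 [OK], height=1
  node 11: h_left=1, h_right=1, diff=0 [OK], height=2
All nodes satisfy the balance condition.
Result: Balanced


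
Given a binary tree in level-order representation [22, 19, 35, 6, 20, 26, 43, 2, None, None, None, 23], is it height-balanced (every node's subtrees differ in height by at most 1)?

Tree (level-order array): [22, 19, 35, 6, 20, 26, 43, 2, None, None, None, 23]
Definition: a tree is height-balanced if, at every node, |h(left) - h(right)| <= 1 (empty subtree has height -1).
Bottom-up per-node check:
  node 2: h_left=-1, h_right=-1, diff=0 [OK], height=0
  node 6: h_left=0, h_right=-1, diff=1 [OK], height=1
  node 20: h_left=-1, h_right=-1, diff=0 [OK], height=0
  node 19: h_left=1, h_right=0, diff=1 [OK], height=2
  node 23: h_left=-1, h_right=-1, diff=0 [OK], height=0
  node 26: h_left=0, h_right=-1, diff=1 [OK], height=1
  node 43: h_left=-1, h_right=-1, diff=0 [OK], height=0
  node 35: h_left=1, h_right=0, diff=1 [OK], height=2
  node 22: h_left=2, h_right=2, diff=0 [OK], height=3
All nodes satisfy the balance condition.
Result: Balanced


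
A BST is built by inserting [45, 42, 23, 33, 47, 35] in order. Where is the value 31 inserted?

Starting tree (level order): [45, 42, 47, 23, None, None, None, None, 33, None, 35]
Insertion path: 45 -> 42 -> 23 -> 33
Result: insert 31 as left child of 33
Final tree (level order): [45, 42, 47, 23, None, None, None, None, 33, 31, 35]


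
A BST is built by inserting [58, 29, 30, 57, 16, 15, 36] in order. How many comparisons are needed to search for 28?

Search path for 28: 58 -> 29 -> 16
Found: False
Comparisons: 3


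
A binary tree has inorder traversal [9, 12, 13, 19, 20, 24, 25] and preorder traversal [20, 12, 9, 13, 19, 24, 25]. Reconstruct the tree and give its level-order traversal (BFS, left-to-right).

Inorder:  [9, 12, 13, 19, 20, 24, 25]
Preorder: [20, 12, 9, 13, 19, 24, 25]
Algorithm: preorder visits root first, so consume preorder in order;
for each root, split the current inorder slice at that value into
left-subtree inorder and right-subtree inorder, then recurse.
Recursive splits:
  root=20; inorder splits into left=[9, 12, 13, 19], right=[24, 25]
  root=12; inorder splits into left=[9], right=[13, 19]
  root=9; inorder splits into left=[], right=[]
  root=13; inorder splits into left=[], right=[19]
  root=19; inorder splits into left=[], right=[]
  root=24; inorder splits into left=[], right=[25]
  root=25; inorder splits into left=[], right=[]
Reconstructed level-order: [20, 12, 24, 9, 13, 25, 19]


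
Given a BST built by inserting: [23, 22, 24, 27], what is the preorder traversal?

Tree insertion order: [23, 22, 24, 27]
Tree (level-order array): [23, 22, 24, None, None, None, 27]
Preorder traversal: [23, 22, 24, 27]


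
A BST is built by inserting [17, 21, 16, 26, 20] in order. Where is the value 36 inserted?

Starting tree (level order): [17, 16, 21, None, None, 20, 26]
Insertion path: 17 -> 21 -> 26
Result: insert 36 as right child of 26
Final tree (level order): [17, 16, 21, None, None, 20, 26, None, None, None, 36]


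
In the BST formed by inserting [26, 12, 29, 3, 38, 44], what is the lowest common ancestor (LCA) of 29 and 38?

Tree insertion order: [26, 12, 29, 3, 38, 44]
Tree (level-order array): [26, 12, 29, 3, None, None, 38, None, None, None, 44]
In a BST, the LCA of p=29, q=38 is the first node v on the
root-to-leaf path with p <= v <= q (go left if both < v, right if both > v).
Walk from root:
  at 26: both 29 and 38 > 26, go right
  at 29: 29 <= 29 <= 38, this is the LCA
LCA = 29


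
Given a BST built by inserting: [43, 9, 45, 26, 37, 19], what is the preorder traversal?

Tree insertion order: [43, 9, 45, 26, 37, 19]
Tree (level-order array): [43, 9, 45, None, 26, None, None, 19, 37]
Preorder traversal: [43, 9, 26, 19, 37, 45]


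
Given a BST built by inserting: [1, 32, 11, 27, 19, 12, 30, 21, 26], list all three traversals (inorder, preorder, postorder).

Tree insertion order: [1, 32, 11, 27, 19, 12, 30, 21, 26]
Tree (level-order array): [1, None, 32, 11, None, None, 27, 19, 30, 12, 21, None, None, None, None, None, 26]
Inorder (L, root, R): [1, 11, 12, 19, 21, 26, 27, 30, 32]
Preorder (root, L, R): [1, 32, 11, 27, 19, 12, 21, 26, 30]
Postorder (L, R, root): [12, 26, 21, 19, 30, 27, 11, 32, 1]


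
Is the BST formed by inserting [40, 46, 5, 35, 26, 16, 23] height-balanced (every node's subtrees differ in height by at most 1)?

Tree (level-order array): [40, 5, 46, None, 35, None, None, 26, None, 16, None, None, 23]
Definition: a tree is height-balanced if, at every node, |h(left) - h(right)| <= 1 (empty subtree has height -1).
Bottom-up per-node check:
  node 23: h_left=-1, h_right=-1, diff=0 [OK], height=0
  node 16: h_left=-1, h_right=0, diff=1 [OK], height=1
  node 26: h_left=1, h_right=-1, diff=2 [FAIL (|1--1|=2 > 1)], height=2
  node 35: h_left=2, h_right=-1, diff=3 [FAIL (|2--1|=3 > 1)], height=3
  node 5: h_left=-1, h_right=3, diff=4 [FAIL (|-1-3|=4 > 1)], height=4
  node 46: h_left=-1, h_right=-1, diff=0 [OK], height=0
  node 40: h_left=4, h_right=0, diff=4 [FAIL (|4-0|=4 > 1)], height=5
Node 26 violates the condition: |1 - -1| = 2 > 1.
Result: Not balanced


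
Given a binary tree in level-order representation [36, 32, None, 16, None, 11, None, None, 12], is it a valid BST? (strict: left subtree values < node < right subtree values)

Level-order array: [36, 32, None, 16, None, 11, None, None, 12]
Validate using subtree bounds (lo, hi): at each node, require lo < value < hi,
then recurse left with hi=value and right with lo=value.
Preorder trace (stopping at first violation):
  at node 36 with bounds (-inf, +inf): OK
  at node 32 with bounds (-inf, 36): OK
  at node 16 with bounds (-inf, 32): OK
  at node 11 with bounds (-inf, 16): OK
  at node 12 with bounds (11, 16): OK
No violation found at any node.
Result: Valid BST


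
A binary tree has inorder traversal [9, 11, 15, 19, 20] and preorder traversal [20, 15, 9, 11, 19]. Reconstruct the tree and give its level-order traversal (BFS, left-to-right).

Inorder:  [9, 11, 15, 19, 20]
Preorder: [20, 15, 9, 11, 19]
Algorithm: preorder visits root first, so consume preorder in order;
for each root, split the current inorder slice at that value into
left-subtree inorder and right-subtree inorder, then recurse.
Recursive splits:
  root=20; inorder splits into left=[9, 11, 15, 19], right=[]
  root=15; inorder splits into left=[9, 11], right=[19]
  root=9; inorder splits into left=[], right=[11]
  root=11; inorder splits into left=[], right=[]
  root=19; inorder splits into left=[], right=[]
Reconstructed level-order: [20, 15, 9, 19, 11]


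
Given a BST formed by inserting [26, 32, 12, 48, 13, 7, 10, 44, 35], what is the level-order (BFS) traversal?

Tree insertion order: [26, 32, 12, 48, 13, 7, 10, 44, 35]
Tree (level-order array): [26, 12, 32, 7, 13, None, 48, None, 10, None, None, 44, None, None, None, 35]
BFS from the root, enqueuing left then right child of each popped node:
  queue [26] -> pop 26, enqueue [12, 32], visited so far: [26]
  queue [12, 32] -> pop 12, enqueue [7, 13], visited so far: [26, 12]
  queue [32, 7, 13] -> pop 32, enqueue [48], visited so far: [26, 12, 32]
  queue [7, 13, 48] -> pop 7, enqueue [10], visited so far: [26, 12, 32, 7]
  queue [13, 48, 10] -> pop 13, enqueue [none], visited so far: [26, 12, 32, 7, 13]
  queue [48, 10] -> pop 48, enqueue [44], visited so far: [26, 12, 32, 7, 13, 48]
  queue [10, 44] -> pop 10, enqueue [none], visited so far: [26, 12, 32, 7, 13, 48, 10]
  queue [44] -> pop 44, enqueue [35], visited so far: [26, 12, 32, 7, 13, 48, 10, 44]
  queue [35] -> pop 35, enqueue [none], visited so far: [26, 12, 32, 7, 13, 48, 10, 44, 35]
Result: [26, 12, 32, 7, 13, 48, 10, 44, 35]


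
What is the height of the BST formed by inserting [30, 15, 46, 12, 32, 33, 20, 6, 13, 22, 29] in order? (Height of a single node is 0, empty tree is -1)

Insertion order: [30, 15, 46, 12, 32, 33, 20, 6, 13, 22, 29]
Tree (level-order array): [30, 15, 46, 12, 20, 32, None, 6, 13, None, 22, None, 33, None, None, None, None, None, 29]
Compute height bottom-up (empty subtree = -1):
  height(6) = 1 + max(-1, -1) = 0
  height(13) = 1 + max(-1, -1) = 0
  height(12) = 1 + max(0, 0) = 1
  height(29) = 1 + max(-1, -1) = 0
  height(22) = 1 + max(-1, 0) = 1
  height(20) = 1 + max(-1, 1) = 2
  height(15) = 1 + max(1, 2) = 3
  height(33) = 1 + max(-1, -1) = 0
  height(32) = 1 + max(-1, 0) = 1
  height(46) = 1 + max(1, -1) = 2
  height(30) = 1 + max(3, 2) = 4
Height = 4


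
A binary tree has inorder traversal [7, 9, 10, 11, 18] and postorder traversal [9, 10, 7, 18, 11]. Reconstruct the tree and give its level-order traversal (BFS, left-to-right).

Inorder:   [7, 9, 10, 11, 18]
Postorder: [9, 10, 7, 18, 11]
Algorithm: postorder visits root last, so walk postorder right-to-left;
each value is the root of the current inorder slice — split it at that
value, recurse on the right subtree first, then the left.
Recursive splits:
  root=11; inorder splits into left=[7, 9, 10], right=[18]
  root=18; inorder splits into left=[], right=[]
  root=7; inorder splits into left=[], right=[9, 10]
  root=10; inorder splits into left=[9], right=[]
  root=9; inorder splits into left=[], right=[]
Reconstructed level-order: [11, 7, 18, 10, 9]


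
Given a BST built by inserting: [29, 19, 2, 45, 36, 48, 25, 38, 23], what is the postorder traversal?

Tree insertion order: [29, 19, 2, 45, 36, 48, 25, 38, 23]
Tree (level-order array): [29, 19, 45, 2, 25, 36, 48, None, None, 23, None, None, 38]
Postorder traversal: [2, 23, 25, 19, 38, 36, 48, 45, 29]


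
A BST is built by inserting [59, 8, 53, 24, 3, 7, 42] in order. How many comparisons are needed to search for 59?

Search path for 59: 59
Found: True
Comparisons: 1


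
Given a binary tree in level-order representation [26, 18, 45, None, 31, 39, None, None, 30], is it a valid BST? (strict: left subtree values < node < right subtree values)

Level-order array: [26, 18, 45, None, 31, 39, None, None, 30]
Validate using subtree bounds (lo, hi): at each node, require lo < value < hi,
then recurse left with hi=value and right with lo=value.
Preorder trace (stopping at first violation):
  at node 26 with bounds (-inf, +inf): OK
  at node 18 with bounds (-inf, 26): OK
  at node 31 with bounds (18, 26): VIOLATION
Node 31 violates its bound: not (18 < 31 < 26).
Result: Not a valid BST


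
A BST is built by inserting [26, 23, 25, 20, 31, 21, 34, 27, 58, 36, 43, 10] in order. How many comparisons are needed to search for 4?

Search path for 4: 26 -> 23 -> 20 -> 10
Found: False
Comparisons: 4


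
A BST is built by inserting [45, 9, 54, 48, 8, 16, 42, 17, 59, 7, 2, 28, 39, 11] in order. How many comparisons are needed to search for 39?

Search path for 39: 45 -> 9 -> 16 -> 42 -> 17 -> 28 -> 39
Found: True
Comparisons: 7


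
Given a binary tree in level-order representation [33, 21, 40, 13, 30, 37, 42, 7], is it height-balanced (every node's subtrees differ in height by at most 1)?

Tree (level-order array): [33, 21, 40, 13, 30, 37, 42, 7]
Definition: a tree is height-balanced if, at every node, |h(left) - h(right)| <= 1 (empty subtree has height -1).
Bottom-up per-node check:
  node 7: h_left=-1, h_right=-1, diff=0 [OK], height=0
  node 13: h_left=0, h_right=-1, diff=1 [OK], height=1
  node 30: h_left=-1, h_right=-1, diff=0 [OK], height=0
  node 21: h_left=1, h_right=0, diff=1 [OK], height=2
  node 37: h_left=-1, h_right=-1, diff=0 [OK], height=0
  node 42: h_left=-1, h_right=-1, diff=0 [OK], height=0
  node 40: h_left=0, h_right=0, diff=0 [OK], height=1
  node 33: h_left=2, h_right=1, diff=1 [OK], height=3
All nodes satisfy the balance condition.
Result: Balanced


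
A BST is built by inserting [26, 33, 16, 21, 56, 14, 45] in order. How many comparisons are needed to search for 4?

Search path for 4: 26 -> 16 -> 14
Found: False
Comparisons: 3


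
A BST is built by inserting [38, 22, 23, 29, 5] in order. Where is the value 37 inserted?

Starting tree (level order): [38, 22, None, 5, 23, None, None, None, 29]
Insertion path: 38 -> 22 -> 23 -> 29
Result: insert 37 as right child of 29
Final tree (level order): [38, 22, None, 5, 23, None, None, None, 29, None, 37]


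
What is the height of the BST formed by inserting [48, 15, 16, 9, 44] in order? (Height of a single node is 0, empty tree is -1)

Insertion order: [48, 15, 16, 9, 44]
Tree (level-order array): [48, 15, None, 9, 16, None, None, None, 44]
Compute height bottom-up (empty subtree = -1):
  height(9) = 1 + max(-1, -1) = 0
  height(44) = 1 + max(-1, -1) = 0
  height(16) = 1 + max(-1, 0) = 1
  height(15) = 1 + max(0, 1) = 2
  height(48) = 1 + max(2, -1) = 3
Height = 3


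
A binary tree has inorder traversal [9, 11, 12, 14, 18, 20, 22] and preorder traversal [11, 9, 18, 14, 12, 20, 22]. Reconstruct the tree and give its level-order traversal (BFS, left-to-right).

Inorder:  [9, 11, 12, 14, 18, 20, 22]
Preorder: [11, 9, 18, 14, 12, 20, 22]
Algorithm: preorder visits root first, so consume preorder in order;
for each root, split the current inorder slice at that value into
left-subtree inorder and right-subtree inorder, then recurse.
Recursive splits:
  root=11; inorder splits into left=[9], right=[12, 14, 18, 20, 22]
  root=9; inorder splits into left=[], right=[]
  root=18; inorder splits into left=[12, 14], right=[20, 22]
  root=14; inorder splits into left=[12], right=[]
  root=12; inorder splits into left=[], right=[]
  root=20; inorder splits into left=[], right=[22]
  root=22; inorder splits into left=[], right=[]
Reconstructed level-order: [11, 9, 18, 14, 20, 12, 22]


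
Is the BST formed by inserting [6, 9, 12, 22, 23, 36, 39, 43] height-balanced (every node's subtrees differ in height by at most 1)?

Tree (level-order array): [6, None, 9, None, 12, None, 22, None, 23, None, 36, None, 39, None, 43]
Definition: a tree is height-balanced if, at every node, |h(left) - h(right)| <= 1 (empty subtree has height -1).
Bottom-up per-node check:
  node 43: h_left=-1, h_right=-1, diff=0 [OK], height=0
  node 39: h_left=-1, h_right=0, diff=1 [OK], height=1
  node 36: h_left=-1, h_right=1, diff=2 [FAIL (|-1-1|=2 > 1)], height=2
  node 23: h_left=-1, h_right=2, diff=3 [FAIL (|-1-2|=3 > 1)], height=3
  node 22: h_left=-1, h_right=3, diff=4 [FAIL (|-1-3|=4 > 1)], height=4
  node 12: h_left=-1, h_right=4, diff=5 [FAIL (|-1-4|=5 > 1)], height=5
  node 9: h_left=-1, h_right=5, diff=6 [FAIL (|-1-5|=6 > 1)], height=6
  node 6: h_left=-1, h_right=6, diff=7 [FAIL (|-1-6|=7 > 1)], height=7
Node 36 violates the condition: |-1 - 1| = 2 > 1.
Result: Not balanced


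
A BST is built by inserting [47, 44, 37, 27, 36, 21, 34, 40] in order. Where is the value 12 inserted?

Starting tree (level order): [47, 44, None, 37, None, 27, 40, 21, 36, None, None, None, None, 34]
Insertion path: 47 -> 44 -> 37 -> 27 -> 21
Result: insert 12 as left child of 21
Final tree (level order): [47, 44, None, 37, None, 27, 40, 21, 36, None, None, 12, None, 34]


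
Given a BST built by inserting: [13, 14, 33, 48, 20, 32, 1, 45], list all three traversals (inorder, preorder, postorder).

Tree insertion order: [13, 14, 33, 48, 20, 32, 1, 45]
Tree (level-order array): [13, 1, 14, None, None, None, 33, 20, 48, None, 32, 45]
Inorder (L, root, R): [1, 13, 14, 20, 32, 33, 45, 48]
Preorder (root, L, R): [13, 1, 14, 33, 20, 32, 48, 45]
Postorder (L, R, root): [1, 32, 20, 45, 48, 33, 14, 13]


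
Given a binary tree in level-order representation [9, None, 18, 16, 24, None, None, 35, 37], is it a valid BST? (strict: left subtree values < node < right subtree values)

Level-order array: [9, None, 18, 16, 24, None, None, 35, 37]
Validate using subtree bounds (lo, hi): at each node, require lo < value < hi,
then recurse left with hi=value and right with lo=value.
Preorder trace (stopping at first violation):
  at node 9 with bounds (-inf, +inf): OK
  at node 18 with bounds (9, +inf): OK
  at node 16 with bounds (9, 18): OK
  at node 24 with bounds (18, +inf): OK
  at node 35 with bounds (18, 24): VIOLATION
Node 35 violates its bound: not (18 < 35 < 24).
Result: Not a valid BST


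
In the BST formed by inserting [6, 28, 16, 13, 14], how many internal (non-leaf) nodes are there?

Tree built from: [6, 28, 16, 13, 14]
Tree (level-order array): [6, None, 28, 16, None, 13, None, None, 14]
Rule: An internal node has at least one child.
Per-node child counts:
  node 6: 1 child(ren)
  node 28: 1 child(ren)
  node 16: 1 child(ren)
  node 13: 1 child(ren)
  node 14: 0 child(ren)
Matching nodes: [6, 28, 16, 13]
Count of internal (non-leaf) nodes: 4


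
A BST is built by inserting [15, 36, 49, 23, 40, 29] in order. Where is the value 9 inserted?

Starting tree (level order): [15, None, 36, 23, 49, None, 29, 40]
Insertion path: 15
Result: insert 9 as left child of 15
Final tree (level order): [15, 9, 36, None, None, 23, 49, None, 29, 40]


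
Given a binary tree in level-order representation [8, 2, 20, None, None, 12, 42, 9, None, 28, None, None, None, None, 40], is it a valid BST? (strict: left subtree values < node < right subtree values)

Level-order array: [8, 2, 20, None, None, 12, 42, 9, None, 28, None, None, None, None, 40]
Validate using subtree bounds (lo, hi): at each node, require lo < value < hi,
then recurse left with hi=value and right with lo=value.
Preorder trace (stopping at first violation):
  at node 8 with bounds (-inf, +inf): OK
  at node 2 with bounds (-inf, 8): OK
  at node 20 with bounds (8, +inf): OK
  at node 12 with bounds (8, 20): OK
  at node 9 with bounds (8, 12): OK
  at node 42 with bounds (20, +inf): OK
  at node 28 with bounds (20, 42): OK
  at node 40 with bounds (28, 42): OK
No violation found at any node.
Result: Valid BST


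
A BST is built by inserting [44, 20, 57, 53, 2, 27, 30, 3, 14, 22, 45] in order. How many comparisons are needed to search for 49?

Search path for 49: 44 -> 57 -> 53 -> 45
Found: False
Comparisons: 4


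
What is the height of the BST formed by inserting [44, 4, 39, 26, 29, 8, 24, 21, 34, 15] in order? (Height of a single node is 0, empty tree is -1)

Insertion order: [44, 4, 39, 26, 29, 8, 24, 21, 34, 15]
Tree (level-order array): [44, 4, None, None, 39, 26, None, 8, 29, None, 24, None, 34, 21, None, None, None, 15]
Compute height bottom-up (empty subtree = -1):
  height(15) = 1 + max(-1, -1) = 0
  height(21) = 1 + max(0, -1) = 1
  height(24) = 1 + max(1, -1) = 2
  height(8) = 1 + max(-1, 2) = 3
  height(34) = 1 + max(-1, -1) = 0
  height(29) = 1 + max(-1, 0) = 1
  height(26) = 1 + max(3, 1) = 4
  height(39) = 1 + max(4, -1) = 5
  height(4) = 1 + max(-1, 5) = 6
  height(44) = 1 + max(6, -1) = 7
Height = 7


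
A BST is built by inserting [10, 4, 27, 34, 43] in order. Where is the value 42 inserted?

Starting tree (level order): [10, 4, 27, None, None, None, 34, None, 43]
Insertion path: 10 -> 27 -> 34 -> 43
Result: insert 42 as left child of 43
Final tree (level order): [10, 4, 27, None, None, None, 34, None, 43, 42]


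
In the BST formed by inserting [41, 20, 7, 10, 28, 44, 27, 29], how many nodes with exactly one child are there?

Tree built from: [41, 20, 7, 10, 28, 44, 27, 29]
Tree (level-order array): [41, 20, 44, 7, 28, None, None, None, 10, 27, 29]
Rule: These are nodes with exactly 1 non-null child.
Per-node child counts:
  node 41: 2 child(ren)
  node 20: 2 child(ren)
  node 7: 1 child(ren)
  node 10: 0 child(ren)
  node 28: 2 child(ren)
  node 27: 0 child(ren)
  node 29: 0 child(ren)
  node 44: 0 child(ren)
Matching nodes: [7]
Count of nodes with exactly one child: 1


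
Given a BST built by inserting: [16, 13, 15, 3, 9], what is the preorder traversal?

Tree insertion order: [16, 13, 15, 3, 9]
Tree (level-order array): [16, 13, None, 3, 15, None, 9]
Preorder traversal: [16, 13, 3, 9, 15]


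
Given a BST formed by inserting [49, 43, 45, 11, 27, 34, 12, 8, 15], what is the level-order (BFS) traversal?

Tree insertion order: [49, 43, 45, 11, 27, 34, 12, 8, 15]
Tree (level-order array): [49, 43, None, 11, 45, 8, 27, None, None, None, None, 12, 34, None, 15]
BFS from the root, enqueuing left then right child of each popped node:
  queue [49] -> pop 49, enqueue [43], visited so far: [49]
  queue [43] -> pop 43, enqueue [11, 45], visited so far: [49, 43]
  queue [11, 45] -> pop 11, enqueue [8, 27], visited so far: [49, 43, 11]
  queue [45, 8, 27] -> pop 45, enqueue [none], visited so far: [49, 43, 11, 45]
  queue [8, 27] -> pop 8, enqueue [none], visited so far: [49, 43, 11, 45, 8]
  queue [27] -> pop 27, enqueue [12, 34], visited so far: [49, 43, 11, 45, 8, 27]
  queue [12, 34] -> pop 12, enqueue [15], visited so far: [49, 43, 11, 45, 8, 27, 12]
  queue [34, 15] -> pop 34, enqueue [none], visited so far: [49, 43, 11, 45, 8, 27, 12, 34]
  queue [15] -> pop 15, enqueue [none], visited so far: [49, 43, 11, 45, 8, 27, 12, 34, 15]
Result: [49, 43, 11, 45, 8, 27, 12, 34, 15]


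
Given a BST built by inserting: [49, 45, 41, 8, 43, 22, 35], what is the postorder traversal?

Tree insertion order: [49, 45, 41, 8, 43, 22, 35]
Tree (level-order array): [49, 45, None, 41, None, 8, 43, None, 22, None, None, None, 35]
Postorder traversal: [35, 22, 8, 43, 41, 45, 49]


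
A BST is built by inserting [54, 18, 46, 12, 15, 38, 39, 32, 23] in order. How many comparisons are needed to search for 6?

Search path for 6: 54 -> 18 -> 12
Found: False
Comparisons: 3


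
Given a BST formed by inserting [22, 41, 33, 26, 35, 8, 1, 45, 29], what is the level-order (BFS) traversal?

Tree insertion order: [22, 41, 33, 26, 35, 8, 1, 45, 29]
Tree (level-order array): [22, 8, 41, 1, None, 33, 45, None, None, 26, 35, None, None, None, 29]
BFS from the root, enqueuing left then right child of each popped node:
  queue [22] -> pop 22, enqueue [8, 41], visited so far: [22]
  queue [8, 41] -> pop 8, enqueue [1], visited so far: [22, 8]
  queue [41, 1] -> pop 41, enqueue [33, 45], visited so far: [22, 8, 41]
  queue [1, 33, 45] -> pop 1, enqueue [none], visited so far: [22, 8, 41, 1]
  queue [33, 45] -> pop 33, enqueue [26, 35], visited so far: [22, 8, 41, 1, 33]
  queue [45, 26, 35] -> pop 45, enqueue [none], visited so far: [22, 8, 41, 1, 33, 45]
  queue [26, 35] -> pop 26, enqueue [29], visited so far: [22, 8, 41, 1, 33, 45, 26]
  queue [35, 29] -> pop 35, enqueue [none], visited so far: [22, 8, 41, 1, 33, 45, 26, 35]
  queue [29] -> pop 29, enqueue [none], visited so far: [22, 8, 41, 1, 33, 45, 26, 35, 29]
Result: [22, 8, 41, 1, 33, 45, 26, 35, 29]


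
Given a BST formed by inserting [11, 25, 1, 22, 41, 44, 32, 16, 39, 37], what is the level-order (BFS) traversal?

Tree insertion order: [11, 25, 1, 22, 41, 44, 32, 16, 39, 37]
Tree (level-order array): [11, 1, 25, None, None, 22, 41, 16, None, 32, 44, None, None, None, 39, None, None, 37]
BFS from the root, enqueuing left then right child of each popped node:
  queue [11] -> pop 11, enqueue [1, 25], visited so far: [11]
  queue [1, 25] -> pop 1, enqueue [none], visited so far: [11, 1]
  queue [25] -> pop 25, enqueue [22, 41], visited so far: [11, 1, 25]
  queue [22, 41] -> pop 22, enqueue [16], visited so far: [11, 1, 25, 22]
  queue [41, 16] -> pop 41, enqueue [32, 44], visited so far: [11, 1, 25, 22, 41]
  queue [16, 32, 44] -> pop 16, enqueue [none], visited so far: [11, 1, 25, 22, 41, 16]
  queue [32, 44] -> pop 32, enqueue [39], visited so far: [11, 1, 25, 22, 41, 16, 32]
  queue [44, 39] -> pop 44, enqueue [none], visited so far: [11, 1, 25, 22, 41, 16, 32, 44]
  queue [39] -> pop 39, enqueue [37], visited so far: [11, 1, 25, 22, 41, 16, 32, 44, 39]
  queue [37] -> pop 37, enqueue [none], visited so far: [11, 1, 25, 22, 41, 16, 32, 44, 39, 37]
Result: [11, 1, 25, 22, 41, 16, 32, 44, 39, 37]


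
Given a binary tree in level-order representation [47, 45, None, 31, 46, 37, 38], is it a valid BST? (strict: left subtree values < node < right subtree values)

Level-order array: [47, 45, None, 31, 46, 37, 38]
Validate using subtree bounds (lo, hi): at each node, require lo < value < hi,
then recurse left with hi=value and right with lo=value.
Preorder trace (stopping at first violation):
  at node 47 with bounds (-inf, +inf): OK
  at node 45 with bounds (-inf, 47): OK
  at node 31 with bounds (-inf, 45): OK
  at node 37 with bounds (-inf, 31): VIOLATION
Node 37 violates its bound: not (-inf < 37 < 31).
Result: Not a valid BST


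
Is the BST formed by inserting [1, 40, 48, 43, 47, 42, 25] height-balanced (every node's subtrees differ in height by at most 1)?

Tree (level-order array): [1, None, 40, 25, 48, None, None, 43, None, 42, 47]
Definition: a tree is height-balanced if, at every node, |h(left) - h(right)| <= 1 (empty subtree has height -1).
Bottom-up per-node check:
  node 25: h_left=-1, h_right=-1, diff=0 [OK], height=0
  node 42: h_left=-1, h_right=-1, diff=0 [OK], height=0
  node 47: h_left=-1, h_right=-1, diff=0 [OK], height=0
  node 43: h_left=0, h_right=0, diff=0 [OK], height=1
  node 48: h_left=1, h_right=-1, diff=2 [FAIL (|1--1|=2 > 1)], height=2
  node 40: h_left=0, h_right=2, diff=2 [FAIL (|0-2|=2 > 1)], height=3
  node 1: h_left=-1, h_right=3, diff=4 [FAIL (|-1-3|=4 > 1)], height=4
Node 48 violates the condition: |1 - -1| = 2 > 1.
Result: Not balanced


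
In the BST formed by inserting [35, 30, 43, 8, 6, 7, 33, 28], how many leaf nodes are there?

Tree built from: [35, 30, 43, 8, 6, 7, 33, 28]
Tree (level-order array): [35, 30, 43, 8, 33, None, None, 6, 28, None, None, None, 7]
Rule: A leaf has 0 children.
Per-node child counts:
  node 35: 2 child(ren)
  node 30: 2 child(ren)
  node 8: 2 child(ren)
  node 6: 1 child(ren)
  node 7: 0 child(ren)
  node 28: 0 child(ren)
  node 33: 0 child(ren)
  node 43: 0 child(ren)
Matching nodes: [7, 28, 33, 43]
Count of leaf nodes: 4


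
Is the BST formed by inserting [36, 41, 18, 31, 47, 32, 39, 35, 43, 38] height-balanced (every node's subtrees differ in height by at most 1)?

Tree (level-order array): [36, 18, 41, None, 31, 39, 47, None, 32, 38, None, 43, None, None, 35]
Definition: a tree is height-balanced if, at every node, |h(left) - h(right)| <= 1 (empty subtree has height -1).
Bottom-up per-node check:
  node 35: h_left=-1, h_right=-1, diff=0 [OK], height=0
  node 32: h_left=-1, h_right=0, diff=1 [OK], height=1
  node 31: h_left=-1, h_right=1, diff=2 [FAIL (|-1-1|=2 > 1)], height=2
  node 18: h_left=-1, h_right=2, diff=3 [FAIL (|-1-2|=3 > 1)], height=3
  node 38: h_left=-1, h_right=-1, diff=0 [OK], height=0
  node 39: h_left=0, h_right=-1, diff=1 [OK], height=1
  node 43: h_left=-1, h_right=-1, diff=0 [OK], height=0
  node 47: h_left=0, h_right=-1, diff=1 [OK], height=1
  node 41: h_left=1, h_right=1, diff=0 [OK], height=2
  node 36: h_left=3, h_right=2, diff=1 [OK], height=4
Node 31 violates the condition: |-1 - 1| = 2 > 1.
Result: Not balanced


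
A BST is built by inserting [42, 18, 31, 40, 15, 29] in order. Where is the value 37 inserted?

Starting tree (level order): [42, 18, None, 15, 31, None, None, 29, 40]
Insertion path: 42 -> 18 -> 31 -> 40
Result: insert 37 as left child of 40
Final tree (level order): [42, 18, None, 15, 31, None, None, 29, 40, None, None, 37]


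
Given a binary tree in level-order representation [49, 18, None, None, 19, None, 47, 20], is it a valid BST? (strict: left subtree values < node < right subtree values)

Level-order array: [49, 18, None, None, 19, None, 47, 20]
Validate using subtree bounds (lo, hi): at each node, require lo < value < hi,
then recurse left with hi=value and right with lo=value.
Preorder trace (stopping at first violation):
  at node 49 with bounds (-inf, +inf): OK
  at node 18 with bounds (-inf, 49): OK
  at node 19 with bounds (18, 49): OK
  at node 47 with bounds (19, 49): OK
  at node 20 with bounds (19, 47): OK
No violation found at any node.
Result: Valid BST


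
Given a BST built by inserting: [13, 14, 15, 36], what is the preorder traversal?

Tree insertion order: [13, 14, 15, 36]
Tree (level-order array): [13, None, 14, None, 15, None, 36]
Preorder traversal: [13, 14, 15, 36]


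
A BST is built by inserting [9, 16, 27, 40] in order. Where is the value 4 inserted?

Starting tree (level order): [9, None, 16, None, 27, None, 40]
Insertion path: 9
Result: insert 4 as left child of 9
Final tree (level order): [9, 4, 16, None, None, None, 27, None, 40]


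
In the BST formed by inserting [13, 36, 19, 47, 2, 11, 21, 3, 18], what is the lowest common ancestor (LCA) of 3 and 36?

Tree insertion order: [13, 36, 19, 47, 2, 11, 21, 3, 18]
Tree (level-order array): [13, 2, 36, None, 11, 19, 47, 3, None, 18, 21]
In a BST, the LCA of p=3, q=36 is the first node v on the
root-to-leaf path with p <= v <= q (go left if both < v, right if both > v).
Walk from root:
  at 13: 3 <= 13 <= 36, this is the LCA
LCA = 13


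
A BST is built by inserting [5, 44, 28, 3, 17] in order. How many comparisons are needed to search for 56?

Search path for 56: 5 -> 44
Found: False
Comparisons: 2


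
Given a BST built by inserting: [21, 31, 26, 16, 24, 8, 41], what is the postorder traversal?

Tree insertion order: [21, 31, 26, 16, 24, 8, 41]
Tree (level-order array): [21, 16, 31, 8, None, 26, 41, None, None, 24]
Postorder traversal: [8, 16, 24, 26, 41, 31, 21]


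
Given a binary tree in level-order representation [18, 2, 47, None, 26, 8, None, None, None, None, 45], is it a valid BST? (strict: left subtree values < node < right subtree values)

Level-order array: [18, 2, 47, None, 26, 8, None, None, None, None, 45]
Validate using subtree bounds (lo, hi): at each node, require lo < value < hi,
then recurse left with hi=value and right with lo=value.
Preorder trace (stopping at first violation):
  at node 18 with bounds (-inf, +inf): OK
  at node 2 with bounds (-inf, 18): OK
  at node 26 with bounds (2, 18): VIOLATION
Node 26 violates its bound: not (2 < 26 < 18).
Result: Not a valid BST


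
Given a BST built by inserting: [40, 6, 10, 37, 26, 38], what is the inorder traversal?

Tree insertion order: [40, 6, 10, 37, 26, 38]
Tree (level-order array): [40, 6, None, None, 10, None, 37, 26, 38]
Inorder traversal: [6, 10, 26, 37, 38, 40]


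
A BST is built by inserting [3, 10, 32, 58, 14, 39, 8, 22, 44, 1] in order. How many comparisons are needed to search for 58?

Search path for 58: 3 -> 10 -> 32 -> 58
Found: True
Comparisons: 4


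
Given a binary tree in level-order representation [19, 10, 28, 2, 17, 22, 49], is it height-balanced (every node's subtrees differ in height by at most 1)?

Tree (level-order array): [19, 10, 28, 2, 17, 22, 49]
Definition: a tree is height-balanced if, at every node, |h(left) - h(right)| <= 1 (empty subtree has height -1).
Bottom-up per-node check:
  node 2: h_left=-1, h_right=-1, diff=0 [OK], height=0
  node 17: h_left=-1, h_right=-1, diff=0 [OK], height=0
  node 10: h_left=0, h_right=0, diff=0 [OK], height=1
  node 22: h_left=-1, h_right=-1, diff=0 [OK], height=0
  node 49: h_left=-1, h_right=-1, diff=0 [OK], height=0
  node 28: h_left=0, h_right=0, diff=0 [OK], height=1
  node 19: h_left=1, h_right=1, diff=0 [OK], height=2
All nodes satisfy the balance condition.
Result: Balanced


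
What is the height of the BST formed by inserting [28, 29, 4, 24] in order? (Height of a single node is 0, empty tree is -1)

Insertion order: [28, 29, 4, 24]
Tree (level-order array): [28, 4, 29, None, 24]
Compute height bottom-up (empty subtree = -1):
  height(24) = 1 + max(-1, -1) = 0
  height(4) = 1 + max(-1, 0) = 1
  height(29) = 1 + max(-1, -1) = 0
  height(28) = 1 + max(1, 0) = 2
Height = 2


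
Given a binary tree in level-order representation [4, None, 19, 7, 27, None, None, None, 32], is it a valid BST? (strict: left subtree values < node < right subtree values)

Level-order array: [4, None, 19, 7, 27, None, None, None, 32]
Validate using subtree bounds (lo, hi): at each node, require lo < value < hi,
then recurse left with hi=value and right with lo=value.
Preorder trace (stopping at first violation):
  at node 4 with bounds (-inf, +inf): OK
  at node 19 with bounds (4, +inf): OK
  at node 7 with bounds (4, 19): OK
  at node 27 with bounds (19, +inf): OK
  at node 32 with bounds (27, +inf): OK
No violation found at any node.
Result: Valid BST


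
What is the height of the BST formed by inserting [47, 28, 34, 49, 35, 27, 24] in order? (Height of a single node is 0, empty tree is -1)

Insertion order: [47, 28, 34, 49, 35, 27, 24]
Tree (level-order array): [47, 28, 49, 27, 34, None, None, 24, None, None, 35]
Compute height bottom-up (empty subtree = -1):
  height(24) = 1 + max(-1, -1) = 0
  height(27) = 1 + max(0, -1) = 1
  height(35) = 1 + max(-1, -1) = 0
  height(34) = 1 + max(-1, 0) = 1
  height(28) = 1 + max(1, 1) = 2
  height(49) = 1 + max(-1, -1) = 0
  height(47) = 1 + max(2, 0) = 3
Height = 3


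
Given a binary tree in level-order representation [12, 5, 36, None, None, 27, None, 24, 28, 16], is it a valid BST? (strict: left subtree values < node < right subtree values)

Level-order array: [12, 5, 36, None, None, 27, None, 24, 28, 16]
Validate using subtree bounds (lo, hi): at each node, require lo < value < hi,
then recurse left with hi=value and right with lo=value.
Preorder trace (stopping at first violation):
  at node 12 with bounds (-inf, +inf): OK
  at node 5 with bounds (-inf, 12): OK
  at node 36 with bounds (12, +inf): OK
  at node 27 with bounds (12, 36): OK
  at node 24 with bounds (12, 27): OK
  at node 16 with bounds (12, 24): OK
  at node 28 with bounds (27, 36): OK
No violation found at any node.
Result: Valid BST


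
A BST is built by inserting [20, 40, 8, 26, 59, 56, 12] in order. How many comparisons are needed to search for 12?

Search path for 12: 20 -> 8 -> 12
Found: True
Comparisons: 3


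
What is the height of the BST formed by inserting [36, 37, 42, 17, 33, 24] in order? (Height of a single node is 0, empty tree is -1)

Insertion order: [36, 37, 42, 17, 33, 24]
Tree (level-order array): [36, 17, 37, None, 33, None, 42, 24]
Compute height bottom-up (empty subtree = -1):
  height(24) = 1 + max(-1, -1) = 0
  height(33) = 1 + max(0, -1) = 1
  height(17) = 1 + max(-1, 1) = 2
  height(42) = 1 + max(-1, -1) = 0
  height(37) = 1 + max(-1, 0) = 1
  height(36) = 1 + max(2, 1) = 3
Height = 3


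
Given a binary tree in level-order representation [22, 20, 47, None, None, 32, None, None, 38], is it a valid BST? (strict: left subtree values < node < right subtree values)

Level-order array: [22, 20, 47, None, None, 32, None, None, 38]
Validate using subtree bounds (lo, hi): at each node, require lo < value < hi,
then recurse left with hi=value and right with lo=value.
Preorder trace (stopping at first violation):
  at node 22 with bounds (-inf, +inf): OK
  at node 20 with bounds (-inf, 22): OK
  at node 47 with bounds (22, +inf): OK
  at node 32 with bounds (22, 47): OK
  at node 38 with bounds (32, 47): OK
No violation found at any node.
Result: Valid BST


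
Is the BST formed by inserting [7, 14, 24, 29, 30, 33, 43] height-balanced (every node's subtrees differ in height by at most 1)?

Tree (level-order array): [7, None, 14, None, 24, None, 29, None, 30, None, 33, None, 43]
Definition: a tree is height-balanced if, at every node, |h(left) - h(right)| <= 1 (empty subtree has height -1).
Bottom-up per-node check:
  node 43: h_left=-1, h_right=-1, diff=0 [OK], height=0
  node 33: h_left=-1, h_right=0, diff=1 [OK], height=1
  node 30: h_left=-1, h_right=1, diff=2 [FAIL (|-1-1|=2 > 1)], height=2
  node 29: h_left=-1, h_right=2, diff=3 [FAIL (|-1-2|=3 > 1)], height=3
  node 24: h_left=-1, h_right=3, diff=4 [FAIL (|-1-3|=4 > 1)], height=4
  node 14: h_left=-1, h_right=4, diff=5 [FAIL (|-1-4|=5 > 1)], height=5
  node 7: h_left=-1, h_right=5, diff=6 [FAIL (|-1-5|=6 > 1)], height=6
Node 30 violates the condition: |-1 - 1| = 2 > 1.
Result: Not balanced


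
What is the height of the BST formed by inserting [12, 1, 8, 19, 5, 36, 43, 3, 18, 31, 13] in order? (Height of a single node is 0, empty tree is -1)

Insertion order: [12, 1, 8, 19, 5, 36, 43, 3, 18, 31, 13]
Tree (level-order array): [12, 1, 19, None, 8, 18, 36, 5, None, 13, None, 31, 43, 3]
Compute height bottom-up (empty subtree = -1):
  height(3) = 1 + max(-1, -1) = 0
  height(5) = 1 + max(0, -1) = 1
  height(8) = 1 + max(1, -1) = 2
  height(1) = 1 + max(-1, 2) = 3
  height(13) = 1 + max(-1, -1) = 0
  height(18) = 1 + max(0, -1) = 1
  height(31) = 1 + max(-1, -1) = 0
  height(43) = 1 + max(-1, -1) = 0
  height(36) = 1 + max(0, 0) = 1
  height(19) = 1 + max(1, 1) = 2
  height(12) = 1 + max(3, 2) = 4
Height = 4


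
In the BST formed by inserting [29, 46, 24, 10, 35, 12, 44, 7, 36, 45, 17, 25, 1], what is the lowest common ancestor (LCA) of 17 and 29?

Tree insertion order: [29, 46, 24, 10, 35, 12, 44, 7, 36, 45, 17, 25, 1]
Tree (level-order array): [29, 24, 46, 10, 25, 35, None, 7, 12, None, None, None, 44, 1, None, None, 17, 36, 45]
In a BST, the LCA of p=17, q=29 is the first node v on the
root-to-leaf path with p <= v <= q (go left if both < v, right if both > v).
Walk from root:
  at 29: 17 <= 29 <= 29, this is the LCA
LCA = 29


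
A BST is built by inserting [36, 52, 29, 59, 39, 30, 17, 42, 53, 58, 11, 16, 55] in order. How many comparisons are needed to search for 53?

Search path for 53: 36 -> 52 -> 59 -> 53
Found: True
Comparisons: 4


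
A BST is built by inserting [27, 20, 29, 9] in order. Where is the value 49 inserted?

Starting tree (level order): [27, 20, 29, 9]
Insertion path: 27 -> 29
Result: insert 49 as right child of 29
Final tree (level order): [27, 20, 29, 9, None, None, 49]


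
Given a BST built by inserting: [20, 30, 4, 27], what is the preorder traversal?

Tree insertion order: [20, 30, 4, 27]
Tree (level-order array): [20, 4, 30, None, None, 27]
Preorder traversal: [20, 4, 30, 27]


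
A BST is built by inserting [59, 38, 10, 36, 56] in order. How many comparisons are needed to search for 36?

Search path for 36: 59 -> 38 -> 10 -> 36
Found: True
Comparisons: 4


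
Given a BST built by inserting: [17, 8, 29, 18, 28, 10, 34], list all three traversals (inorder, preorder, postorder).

Tree insertion order: [17, 8, 29, 18, 28, 10, 34]
Tree (level-order array): [17, 8, 29, None, 10, 18, 34, None, None, None, 28]
Inorder (L, root, R): [8, 10, 17, 18, 28, 29, 34]
Preorder (root, L, R): [17, 8, 10, 29, 18, 28, 34]
Postorder (L, R, root): [10, 8, 28, 18, 34, 29, 17]
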